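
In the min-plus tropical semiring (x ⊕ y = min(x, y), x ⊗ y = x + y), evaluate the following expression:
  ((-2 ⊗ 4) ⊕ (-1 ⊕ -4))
((-2 ⊗ 4) ⊕ (-1 ⊕ -4)) = -4

Expand innermost to outermost. Recall ⊕ takes the minimum of its arguments and ⊗ takes their sum. Working out the expression ((-2 ⊗ 4) ⊕ (-1 ⊕ -4)) gives -4.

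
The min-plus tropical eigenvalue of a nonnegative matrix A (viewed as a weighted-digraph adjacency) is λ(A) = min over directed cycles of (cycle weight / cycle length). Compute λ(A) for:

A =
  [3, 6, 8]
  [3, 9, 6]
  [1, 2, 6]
λ(A) = 3

Enumerate directed cycles and compute their means (weight / length). Sample:
  cycle 0 → 0: weight = 3, length = 1, mean = 3/1 ≈ 3.000
  cycle 1 → 1: weight = 9, length = 1, mean = 9/1 ≈ 9.000
  cycle 2 → 2: weight = 6, length = 1, mean = 6/1 ≈ 6.000
  cycle 0 → 1 → 0: weight = 9, length = 2, mean = 9/2 ≈ 4.500
  cycle 0 → 2 → 0: weight = 9, length = 2, mean = 9/2 ≈ 4.500
  cycle 1 → 0 → 1: weight = 9, length = 2, mean = 9/2 ≈ 4.500
Minimum mean = 3.000, attained e.g. along the cycle 0 → 0 with weight 3 and length 1. So λ(A) = 3/1 = 3.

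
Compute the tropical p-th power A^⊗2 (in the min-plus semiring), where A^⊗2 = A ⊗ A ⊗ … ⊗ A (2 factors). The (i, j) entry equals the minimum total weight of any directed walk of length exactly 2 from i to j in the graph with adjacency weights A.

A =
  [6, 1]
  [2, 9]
A^⊗2 =
  [3, 7]
  [8, 3]

Each entry (A^⊗2)_ij equals the minimum over all length-2 walks i = v_0 → v_1 → … → v_2 = j of Σ_t A[v_t][v_{t+1}]. For example, for (i, j) = (0, 1) we minimise over 2 possible intermediate vertex sequences; the minimum is 7, attained along the walk 0 → 0 → 1.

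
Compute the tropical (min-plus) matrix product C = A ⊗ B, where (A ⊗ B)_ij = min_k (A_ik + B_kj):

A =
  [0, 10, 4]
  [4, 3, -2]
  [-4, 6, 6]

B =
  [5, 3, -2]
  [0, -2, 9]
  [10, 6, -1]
A ⊗ B =
  [5, 3, -2]
  [3, 1, -3]
  [1, -1, -6]

Apply the min-plus product entry-by-entry:
  C[0][0] = min over k of (A[0][0] + B[0][0] = 0 + 5 = 5, A[0][1] + B[1][0] = 10 + 0 = 10, A[0][2] + B[2][0] = 4 + 10 = 14) = 5 (attained at k = 0)
  C[0][1] = min over k of (A[0][0] + B[0][1] = 0 + 3 = 3, A[0][1] + B[1][1] = 10 + -2 = 8, A[0][2] + B[2][1] = 4 + 6 = 10) = 3 (attained at k = 0)
  C[0][2] = min over k of (A[0][0] + B[0][2] = 0 + -2 = -2, A[0][1] + B[1][2] = 10 + 9 = 19, A[0][2] + B[2][2] = 4 + -1 = 3) = -2 (attained at k = 0)
  C[1][0] = min over k of (A[1][0] + B[0][0] = 4 + 5 = 9, A[1][1] + B[1][0] = 3 + 0 = 3, A[1][2] + B[2][0] = -2 + 10 = 8) = 3 (attained at k = 1)
  C[1][1] = min over k of (A[1][0] + B[0][1] = 4 + 3 = 7, A[1][1] + B[1][1] = 3 + -2 = 1, A[1][2] + B[2][1] = -2 + 6 = 4) = 1 (attained at k = 1)
  C[1][2] = min over k of (A[1][0] + B[0][2] = 4 + -2 = 2, A[1][1] + B[1][2] = 3 + 9 = 12, A[1][2] + B[2][2] = -2 + -1 = -3) = -3 (attained at k = 2)
  C[2][0] = min over k of (A[2][0] + B[0][0] = -4 + 5 = 1, A[2][1] + B[1][0] = 6 + 0 = 6, A[2][2] + B[2][0] = 6 + 10 = 16) = 1 (attained at k = 0)
  C[2][1] = min over k of (A[2][0] + B[0][1] = -4 + 3 = -1, A[2][1] + B[1][1] = 6 + -2 = 4, A[2][2] + B[2][1] = 6 + 6 = 12) = -1 (attained at k = 0)
  C[2][2] = min over k of (A[2][0] + B[0][2] = -4 + -2 = -6, A[2][1] + B[1][2] = 6 + 9 = 15, A[2][2] + B[2][2] = 6 + -1 = 5) = -6 (attained at k = 0)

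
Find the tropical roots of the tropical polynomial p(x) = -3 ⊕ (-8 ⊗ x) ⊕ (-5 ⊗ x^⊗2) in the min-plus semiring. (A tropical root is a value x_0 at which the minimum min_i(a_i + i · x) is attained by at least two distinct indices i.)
Roots: {-3, 5}

Each tropical root is a break point of the lower envelope of the lines y = a_i + i · x (there are 3 lines, with slopes 0, 1, ..., 2). Only the lines that attain the minimum somewhere contribute to roots; other lines are dominated. Here the surviving (envelope) indices are i = 2, i = 1, i = 0.
Intersections between consecutive envelope lines give the roots: for adjacent envelope indices i < j the intersection is x = (a_i − a_j) / (j − i). Reading off the sorted break points: {-3, 5}.
Verification: at each break x_0, at least two indices attain the minimum of min_i(a_i + i · x_0).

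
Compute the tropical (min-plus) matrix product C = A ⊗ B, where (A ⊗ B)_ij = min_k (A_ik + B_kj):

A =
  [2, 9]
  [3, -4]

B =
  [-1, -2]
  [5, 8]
A ⊗ B =
  [1, 0]
  [1, 1]

Apply the min-plus product entry-by-entry:
  C[0][0] = min over k of (A[0][0] + B[0][0] = 2 + -1 = 1, A[0][1] + B[1][0] = 9 + 5 = 14) = 1 (attained at k = 0)
  C[0][1] = min over k of (A[0][0] + B[0][1] = 2 + -2 = 0, A[0][1] + B[1][1] = 9 + 8 = 17) = 0 (attained at k = 0)
  C[1][0] = min over k of (A[1][0] + B[0][0] = 3 + -1 = 2, A[1][1] + B[1][0] = -4 + 5 = 1) = 1 (attained at k = 1)
  C[1][1] = min over k of (A[1][0] + B[0][1] = 3 + -2 = 1, A[1][1] + B[1][1] = -4 + 8 = 4) = 1 (attained at k = 0)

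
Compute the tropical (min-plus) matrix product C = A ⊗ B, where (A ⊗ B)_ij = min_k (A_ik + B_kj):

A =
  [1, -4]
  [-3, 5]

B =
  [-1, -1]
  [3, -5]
A ⊗ B =
  [-1, -9]
  [-4, -4]

Apply the min-plus product entry-by-entry:
  C[0][0] = min over k of (A[0][0] + B[0][0] = 1 + -1 = 0, A[0][1] + B[1][0] = -4 + 3 = -1) = -1 (attained at k = 1)
  C[0][1] = min over k of (A[0][0] + B[0][1] = 1 + -1 = 0, A[0][1] + B[1][1] = -4 + -5 = -9) = -9 (attained at k = 1)
  C[1][0] = min over k of (A[1][0] + B[0][0] = -3 + -1 = -4, A[1][1] + B[1][0] = 5 + 3 = 8) = -4 (attained at k = 0)
  C[1][1] = min over k of (A[1][0] + B[0][1] = -3 + -1 = -4, A[1][1] + B[1][1] = 5 + -5 = 0) = -4 (attained at k = 0)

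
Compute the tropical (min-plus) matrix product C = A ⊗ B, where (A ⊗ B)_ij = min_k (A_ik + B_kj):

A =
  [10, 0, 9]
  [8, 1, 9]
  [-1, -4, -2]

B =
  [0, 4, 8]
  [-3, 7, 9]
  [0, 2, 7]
A ⊗ B =
  [-3, 7, 9]
  [-2, 8, 10]
  [-7, 0, 5]

Apply the min-plus product entry-by-entry:
  C[0][0] = min over k of (A[0][0] + B[0][0] = 10 + 0 = 10, A[0][1] + B[1][0] = 0 + -3 = -3, A[0][2] + B[2][0] = 9 + 0 = 9) = -3 (attained at k = 1)
  C[0][1] = min over k of (A[0][0] + B[0][1] = 10 + 4 = 14, A[0][1] + B[1][1] = 0 + 7 = 7, A[0][2] + B[2][1] = 9 + 2 = 11) = 7 (attained at k = 1)
  C[0][2] = min over k of (A[0][0] + B[0][2] = 10 + 8 = 18, A[0][1] + B[1][2] = 0 + 9 = 9, A[0][2] + B[2][2] = 9 + 7 = 16) = 9 (attained at k = 1)
  C[1][0] = min over k of (A[1][0] + B[0][0] = 8 + 0 = 8, A[1][1] + B[1][0] = 1 + -3 = -2, A[1][2] + B[2][0] = 9 + 0 = 9) = -2 (attained at k = 1)
  C[1][1] = min over k of (A[1][0] + B[0][1] = 8 + 4 = 12, A[1][1] + B[1][1] = 1 + 7 = 8, A[1][2] + B[2][1] = 9 + 2 = 11) = 8 (attained at k = 1)
  C[1][2] = min over k of (A[1][0] + B[0][2] = 8 + 8 = 16, A[1][1] + B[1][2] = 1 + 9 = 10, A[1][2] + B[2][2] = 9 + 7 = 16) = 10 (attained at k = 1)
  C[2][0] = min over k of (A[2][0] + B[0][0] = -1 + 0 = -1, A[2][1] + B[1][0] = -4 + -3 = -7, A[2][2] + B[2][0] = -2 + 0 = -2) = -7 (attained at k = 1)
  C[2][1] = min over k of (A[2][0] + B[0][1] = -1 + 4 = 3, A[2][1] + B[1][1] = -4 + 7 = 3, A[2][2] + B[2][1] = -2 + 2 = 0) = 0 (attained at k = 2)
  C[2][2] = min over k of (A[2][0] + B[0][2] = -1 + 8 = 7, A[2][1] + B[1][2] = -4 + 9 = 5, A[2][2] + B[2][2] = -2 + 7 = 5) = 5 (attained at k = 1)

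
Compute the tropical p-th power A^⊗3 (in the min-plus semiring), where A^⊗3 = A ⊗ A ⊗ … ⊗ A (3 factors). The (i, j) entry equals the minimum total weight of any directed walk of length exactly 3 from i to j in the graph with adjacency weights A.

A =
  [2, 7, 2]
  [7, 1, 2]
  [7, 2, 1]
A^⊗3 =
  [6, 5, 4]
  [9, 3, 4]
  [9, 4, 3]

Each entry (A^⊗3)_ij equals the minimum over all length-3 walks i = v_0 → v_1 → … → v_3 = j of Σ_t A[v_t][v_{t+1}]. For example, for (i, j) = (0, 2) we minimise over 9 possible intermediate vertex sequences; the minimum is 4, attained along the walk 0 → 2 → 2 → 2.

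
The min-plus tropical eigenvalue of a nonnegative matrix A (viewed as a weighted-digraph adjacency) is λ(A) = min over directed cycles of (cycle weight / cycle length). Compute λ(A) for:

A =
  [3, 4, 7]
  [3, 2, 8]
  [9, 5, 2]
λ(A) = 2

Enumerate directed cycles and compute their means (weight / length). Sample:
  cycle 0 → 0: weight = 3, length = 1, mean = 3/1 ≈ 3.000
  cycle 1 → 1: weight = 2, length = 1, mean = 2/1 ≈ 2.000
  cycle 2 → 2: weight = 2, length = 1, mean = 2/1 ≈ 2.000
  cycle 0 → 1 → 0: weight = 7, length = 2, mean = 7/2 ≈ 3.500
  cycle 0 → 2 → 0: weight = 16, length = 2, mean = 16/2 ≈ 8.000
  cycle 1 → 0 → 1: weight = 7, length = 2, mean = 7/2 ≈ 3.500
Minimum mean = 2.000, attained e.g. along the cycle 1 → 1 with weight 2 and length 1. So λ(A) = 2/1 = 2.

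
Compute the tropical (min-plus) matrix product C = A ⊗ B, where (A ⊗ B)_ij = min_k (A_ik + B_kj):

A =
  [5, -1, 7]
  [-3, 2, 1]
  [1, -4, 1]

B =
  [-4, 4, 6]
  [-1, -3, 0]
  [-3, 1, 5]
A ⊗ B =
  [-2, -4, -1]
  [-7, -1, 2]
  [-5, -7, -4]

Apply the min-plus product entry-by-entry:
  C[0][0] = min over k of (A[0][0] + B[0][0] = 5 + -4 = 1, A[0][1] + B[1][0] = -1 + -1 = -2, A[0][2] + B[2][0] = 7 + -3 = 4) = -2 (attained at k = 1)
  C[0][1] = min over k of (A[0][0] + B[0][1] = 5 + 4 = 9, A[0][1] + B[1][1] = -1 + -3 = -4, A[0][2] + B[2][1] = 7 + 1 = 8) = -4 (attained at k = 1)
  C[0][2] = min over k of (A[0][0] + B[0][2] = 5 + 6 = 11, A[0][1] + B[1][2] = -1 + 0 = -1, A[0][2] + B[2][2] = 7 + 5 = 12) = -1 (attained at k = 1)
  C[1][0] = min over k of (A[1][0] + B[0][0] = -3 + -4 = -7, A[1][1] + B[1][0] = 2 + -1 = 1, A[1][2] + B[2][0] = 1 + -3 = -2) = -7 (attained at k = 0)
  C[1][1] = min over k of (A[1][0] + B[0][1] = -3 + 4 = 1, A[1][1] + B[1][1] = 2 + -3 = -1, A[1][2] + B[2][1] = 1 + 1 = 2) = -1 (attained at k = 1)
  C[1][2] = min over k of (A[1][0] + B[0][2] = -3 + 6 = 3, A[1][1] + B[1][2] = 2 + 0 = 2, A[1][2] + B[2][2] = 1 + 5 = 6) = 2 (attained at k = 1)
  C[2][0] = min over k of (A[2][0] + B[0][0] = 1 + -4 = -3, A[2][1] + B[1][0] = -4 + -1 = -5, A[2][2] + B[2][0] = 1 + -3 = -2) = -5 (attained at k = 1)
  C[2][1] = min over k of (A[2][0] + B[0][1] = 1 + 4 = 5, A[2][1] + B[1][1] = -4 + -3 = -7, A[2][2] + B[2][1] = 1 + 1 = 2) = -7 (attained at k = 1)
  C[2][2] = min over k of (A[2][0] + B[0][2] = 1 + 6 = 7, A[2][1] + B[1][2] = -4 + 0 = -4, A[2][2] + B[2][2] = 1 + 5 = 6) = -4 (attained at k = 1)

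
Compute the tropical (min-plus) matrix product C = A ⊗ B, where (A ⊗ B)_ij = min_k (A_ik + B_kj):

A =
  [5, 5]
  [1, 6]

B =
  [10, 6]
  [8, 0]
A ⊗ B =
  [13, 5]
  [11, 6]

Apply the min-plus product entry-by-entry:
  C[0][0] = min over k of (A[0][0] + B[0][0] = 5 + 10 = 15, A[0][1] + B[1][0] = 5 + 8 = 13) = 13 (attained at k = 1)
  C[0][1] = min over k of (A[0][0] + B[0][1] = 5 + 6 = 11, A[0][1] + B[1][1] = 5 + 0 = 5) = 5 (attained at k = 1)
  C[1][0] = min over k of (A[1][0] + B[0][0] = 1 + 10 = 11, A[1][1] + B[1][0] = 6 + 8 = 14) = 11 (attained at k = 0)
  C[1][1] = min over k of (A[1][0] + B[0][1] = 1 + 6 = 7, A[1][1] + B[1][1] = 6 + 0 = 6) = 6 (attained at k = 1)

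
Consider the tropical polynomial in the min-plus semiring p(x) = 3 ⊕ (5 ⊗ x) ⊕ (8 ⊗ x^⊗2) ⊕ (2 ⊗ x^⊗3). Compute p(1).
p(1) = 3

A tropical monomial a ⊗ x^⊗i evaluates to a + i · x. Evaluating each term at x = 1:
  Term 0 contributes 3 + 0 · 1 = 3
  Term 1 contributes 5 + 1 · 1 = 6
  Term 2 contributes 8 + 2 · 1 = 10
  Term 3 contributes 2 + 3 · 1 = 5
p(1) = ⊕ of these = min[3, 6, 10, 5] = 3.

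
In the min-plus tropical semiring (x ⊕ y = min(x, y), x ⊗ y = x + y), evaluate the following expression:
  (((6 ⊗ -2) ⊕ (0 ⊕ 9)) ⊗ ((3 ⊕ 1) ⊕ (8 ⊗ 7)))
(((6 ⊗ -2) ⊕ (0 ⊕ 9)) ⊗ ((3 ⊕ 1) ⊕ (8 ⊗ 7))) = 1

Expand innermost to outermost. Recall ⊕ takes the minimum of its arguments and ⊗ takes their sum. Working out the expression (((6 ⊗ -2) ⊕ (0 ⊕ 9)) ⊗ ((3 ⊕ 1) ⊕ (8 ⊗ 7))) gives 1.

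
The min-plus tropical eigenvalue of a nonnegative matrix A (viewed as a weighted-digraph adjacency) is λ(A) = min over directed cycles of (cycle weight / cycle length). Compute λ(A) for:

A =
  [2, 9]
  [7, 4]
λ(A) = 2

Enumerate directed cycles and compute their means (weight / length). Sample:
  cycle 0 → 0: weight = 2, length = 1, mean = 2/1 ≈ 2.000
  cycle 1 → 1: weight = 4, length = 1, mean = 4/1 ≈ 4.000
  cycle 0 → 1 → 0: weight = 16, length = 2, mean = 16/2 ≈ 8.000
  cycle 1 → 0 → 1: weight = 16, length = 2, mean = 16/2 ≈ 8.000
Minimum mean = 2.000, attained e.g. along the cycle 0 → 0 with weight 2 and length 1. So λ(A) = 2/1 = 2.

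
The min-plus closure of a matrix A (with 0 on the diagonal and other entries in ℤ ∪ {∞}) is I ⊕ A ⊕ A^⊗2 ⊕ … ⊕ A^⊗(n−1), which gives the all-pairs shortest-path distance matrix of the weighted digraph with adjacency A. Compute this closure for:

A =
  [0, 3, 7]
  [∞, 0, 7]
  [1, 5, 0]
Closure =
  [0, 3, 7]
  [8, 0, 7]
  [1, 4, 0]

This is the Floyd-Warshall all-pairs shortest-path computation. For each intermediate vertex k = 0, 1, …, 2, update dist[i][j] ← min(dist[i][j], dist[i][k] + dist[k][j]). The final matrix gives, for each (i, j), the minimum total weight of any directed path from i to j (possibly empty when i = j).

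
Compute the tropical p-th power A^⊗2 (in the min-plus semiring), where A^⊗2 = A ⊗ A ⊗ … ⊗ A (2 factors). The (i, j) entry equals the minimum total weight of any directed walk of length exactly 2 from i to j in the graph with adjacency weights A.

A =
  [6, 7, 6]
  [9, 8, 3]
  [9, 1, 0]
A^⊗2 =
  [12, 7, 6]
  [12, 4, 3]
  [9, 1, 0]

Each entry (A^⊗2)_ij equals the minimum over all length-2 walks i = v_0 → v_1 → … → v_2 = j of Σ_t A[v_t][v_{t+1}]. For example, for (i, j) = (0, 2) we minimise over 3 possible intermediate vertex sequences; the minimum is 6, attained along the walk 0 → 2 → 2.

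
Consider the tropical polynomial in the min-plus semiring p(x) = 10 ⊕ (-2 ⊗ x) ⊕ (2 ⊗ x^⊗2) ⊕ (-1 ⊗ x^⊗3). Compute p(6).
p(6) = 4

A tropical monomial a ⊗ x^⊗i evaluates to a + i · x. Evaluating each term at x = 6:
  Term 0 contributes 10 + 0 · 6 = 10
  Term 1 contributes -2 + 1 · 6 = 4
  Term 2 contributes 2 + 2 · 6 = 14
  Term 3 contributes -1 + 3 · 6 = 17
p(6) = ⊕ of these = min[10, 4, 14, 17] = 4.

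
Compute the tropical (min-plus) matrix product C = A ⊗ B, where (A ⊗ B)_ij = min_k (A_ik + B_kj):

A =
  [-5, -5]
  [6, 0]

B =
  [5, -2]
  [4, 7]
A ⊗ B =
  [-1, -7]
  [4, 4]

Apply the min-plus product entry-by-entry:
  C[0][0] = min over k of (A[0][0] + B[0][0] = -5 + 5 = 0, A[0][1] + B[1][0] = -5 + 4 = -1) = -1 (attained at k = 1)
  C[0][1] = min over k of (A[0][0] + B[0][1] = -5 + -2 = -7, A[0][1] + B[1][1] = -5 + 7 = 2) = -7 (attained at k = 0)
  C[1][0] = min over k of (A[1][0] + B[0][0] = 6 + 5 = 11, A[1][1] + B[1][0] = 0 + 4 = 4) = 4 (attained at k = 1)
  C[1][1] = min over k of (A[1][0] + B[0][1] = 6 + -2 = 4, A[1][1] + B[1][1] = 0 + 7 = 7) = 4 (attained at k = 0)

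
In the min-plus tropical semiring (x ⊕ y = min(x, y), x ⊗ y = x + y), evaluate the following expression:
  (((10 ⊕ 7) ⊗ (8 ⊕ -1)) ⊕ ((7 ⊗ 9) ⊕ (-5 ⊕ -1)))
(((10 ⊕ 7) ⊗ (8 ⊕ -1)) ⊕ ((7 ⊗ 9) ⊕ (-5 ⊕ -1))) = -5

Expand innermost to outermost. Recall ⊕ takes the minimum of its arguments and ⊗ takes their sum. Working out the expression (((10 ⊕ 7) ⊗ (8 ⊕ -1)) ⊕ ((7 ⊗ 9) ⊕ (-5 ⊕ -1))) gives -5.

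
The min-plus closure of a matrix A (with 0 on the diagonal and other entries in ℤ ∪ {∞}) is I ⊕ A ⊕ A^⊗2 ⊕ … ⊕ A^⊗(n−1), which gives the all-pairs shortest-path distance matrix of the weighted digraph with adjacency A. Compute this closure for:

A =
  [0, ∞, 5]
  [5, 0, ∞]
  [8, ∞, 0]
Closure =
  [0, ∞, 5]
  [5, 0, 10]
  [8, ∞, 0]

This is the Floyd-Warshall all-pairs shortest-path computation. For each intermediate vertex k = 0, 1, …, 2, update dist[i][j] ← min(dist[i][j], dist[i][k] + dist[k][j]). The final matrix gives, for each (i, j), the minimum total weight of any directed path from i to j (possibly empty when i = j).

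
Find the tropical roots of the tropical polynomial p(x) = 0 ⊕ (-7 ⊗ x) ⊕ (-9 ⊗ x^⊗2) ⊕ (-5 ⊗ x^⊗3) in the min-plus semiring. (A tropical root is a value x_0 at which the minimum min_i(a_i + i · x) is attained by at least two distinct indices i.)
Roots: {-4, 2, 7}

Each tropical root is a break point of the lower envelope of the lines y = a_i + i · x (there are 4 lines, with slopes 0, 1, ..., 3). Only the lines that attain the minimum somewhere contribute to roots; other lines are dominated. Here the surviving (envelope) indices are i = 3, i = 2, i = 1, i = 0.
Intersections between consecutive envelope lines give the roots: for adjacent envelope indices i < j the intersection is x = (a_i − a_j) / (j − i). Reading off the sorted break points: {-4, 2, 7}.
Verification: at each break x_0, at least two indices attain the minimum of min_i(a_i + i · x_0).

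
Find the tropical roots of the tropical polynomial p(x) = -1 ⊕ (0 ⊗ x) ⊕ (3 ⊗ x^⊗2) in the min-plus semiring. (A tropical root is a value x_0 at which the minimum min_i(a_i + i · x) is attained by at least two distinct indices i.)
Roots: {-3, -1}

Each tropical root is a break point of the lower envelope of the lines y = a_i + i · x (there are 3 lines, with slopes 0, 1, ..., 2). Only the lines that attain the minimum somewhere contribute to roots; other lines are dominated. Here the surviving (envelope) indices are i = 2, i = 1, i = 0.
Intersections between consecutive envelope lines give the roots: for adjacent envelope indices i < j the intersection is x = (a_i − a_j) / (j − i). Reading off the sorted break points: {-3, -1}.
Verification: at each break x_0, at least two indices attain the minimum of min_i(a_i + i · x_0).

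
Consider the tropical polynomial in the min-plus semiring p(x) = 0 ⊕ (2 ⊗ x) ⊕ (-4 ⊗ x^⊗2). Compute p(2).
p(2) = 0

A tropical monomial a ⊗ x^⊗i evaluates to a + i · x. Evaluating each term at x = 2:
  Term 0 contributes 0 + 0 · 2 = 0
  Term 1 contributes 2 + 1 · 2 = 4
  Term 2 contributes -4 + 2 · 2 = 0
p(2) = ⊕ of these = min[0, 4, 0] = 0.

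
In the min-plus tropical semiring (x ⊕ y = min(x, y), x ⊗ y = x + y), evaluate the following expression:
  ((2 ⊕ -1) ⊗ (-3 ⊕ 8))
((2 ⊕ -1) ⊗ (-3 ⊕ 8)) = -4

Expand innermost to outermost. Recall ⊕ takes the minimum of its arguments and ⊗ takes their sum. Working out the expression ((2 ⊕ -1) ⊗ (-3 ⊕ 8)) gives -4.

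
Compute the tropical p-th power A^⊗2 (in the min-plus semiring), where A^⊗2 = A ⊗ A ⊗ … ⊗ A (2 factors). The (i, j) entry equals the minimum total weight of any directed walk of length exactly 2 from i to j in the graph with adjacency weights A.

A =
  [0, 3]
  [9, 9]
A^⊗2 =
  [0, 3]
  [9, 12]

Each entry (A^⊗2)_ij equals the minimum over all length-2 walks i = v_0 → v_1 → … → v_2 = j of Σ_t A[v_t][v_{t+1}]. For example, for (i, j) = (0, 1) we minimise over 2 possible intermediate vertex sequences; the minimum is 3, attained along the walk 0 → 0 → 1.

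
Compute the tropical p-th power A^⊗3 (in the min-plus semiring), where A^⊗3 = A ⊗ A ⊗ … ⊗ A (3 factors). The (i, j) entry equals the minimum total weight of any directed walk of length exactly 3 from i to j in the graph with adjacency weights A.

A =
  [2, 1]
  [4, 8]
A^⊗3 =
  [6, 5]
  [8, 7]

Each entry (A^⊗3)_ij equals the minimum over all length-3 walks i = v_0 → v_1 → … → v_3 = j of Σ_t A[v_t][v_{t+1}]. For example, for (i, j) = (0, 1) we minimise over 4 possible intermediate vertex sequences; the minimum is 5, attained along the walk 0 → 0 → 0 → 1.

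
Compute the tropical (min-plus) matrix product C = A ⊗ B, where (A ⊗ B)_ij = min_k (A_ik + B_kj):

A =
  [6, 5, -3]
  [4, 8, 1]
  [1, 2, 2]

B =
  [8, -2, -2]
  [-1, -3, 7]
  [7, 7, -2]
A ⊗ B =
  [4, 2, -5]
  [7, 2, -1]
  [1, -1, -1]

Apply the min-plus product entry-by-entry:
  C[0][0] = min over k of (A[0][0] + B[0][0] = 6 + 8 = 14, A[0][1] + B[1][0] = 5 + -1 = 4, A[0][2] + B[2][0] = -3 + 7 = 4) = 4 (attained at k = 1)
  C[0][1] = min over k of (A[0][0] + B[0][1] = 6 + -2 = 4, A[0][1] + B[1][1] = 5 + -3 = 2, A[0][2] + B[2][1] = -3 + 7 = 4) = 2 (attained at k = 1)
  C[0][2] = min over k of (A[0][0] + B[0][2] = 6 + -2 = 4, A[0][1] + B[1][2] = 5 + 7 = 12, A[0][2] + B[2][2] = -3 + -2 = -5) = -5 (attained at k = 2)
  C[1][0] = min over k of (A[1][0] + B[0][0] = 4 + 8 = 12, A[1][1] + B[1][0] = 8 + -1 = 7, A[1][2] + B[2][0] = 1 + 7 = 8) = 7 (attained at k = 1)
  C[1][1] = min over k of (A[1][0] + B[0][1] = 4 + -2 = 2, A[1][1] + B[1][1] = 8 + -3 = 5, A[1][2] + B[2][1] = 1 + 7 = 8) = 2 (attained at k = 0)
  C[1][2] = min over k of (A[1][0] + B[0][2] = 4 + -2 = 2, A[1][1] + B[1][2] = 8 + 7 = 15, A[1][2] + B[2][2] = 1 + -2 = -1) = -1 (attained at k = 2)
  C[2][0] = min over k of (A[2][0] + B[0][0] = 1 + 8 = 9, A[2][1] + B[1][0] = 2 + -1 = 1, A[2][2] + B[2][0] = 2 + 7 = 9) = 1 (attained at k = 1)
  C[2][1] = min over k of (A[2][0] + B[0][1] = 1 + -2 = -1, A[2][1] + B[1][1] = 2 + -3 = -1, A[2][2] + B[2][1] = 2 + 7 = 9) = -1 (attained at k = 0)
  C[2][2] = min over k of (A[2][0] + B[0][2] = 1 + -2 = -1, A[2][1] + B[1][2] = 2 + 7 = 9, A[2][2] + B[2][2] = 2 + -2 = 0) = -1 (attained at k = 0)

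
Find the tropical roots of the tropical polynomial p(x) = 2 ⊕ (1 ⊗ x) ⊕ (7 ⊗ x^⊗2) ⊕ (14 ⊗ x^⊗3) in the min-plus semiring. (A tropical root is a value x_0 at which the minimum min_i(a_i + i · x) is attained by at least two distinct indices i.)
Roots: {-7, -6, 1}

Each tropical root is a break point of the lower envelope of the lines y = a_i + i · x (there are 4 lines, with slopes 0, 1, ..., 3). Only the lines that attain the minimum somewhere contribute to roots; other lines are dominated. Here the surviving (envelope) indices are i = 3, i = 2, i = 1, i = 0.
Intersections between consecutive envelope lines give the roots: for adjacent envelope indices i < j the intersection is x = (a_i − a_j) / (j − i). Reading off the sorted break points: {-7, -6, 1}.
Verification: at each break x_0, at least two indices attain the minimum of min_i(a_i + i · x_0).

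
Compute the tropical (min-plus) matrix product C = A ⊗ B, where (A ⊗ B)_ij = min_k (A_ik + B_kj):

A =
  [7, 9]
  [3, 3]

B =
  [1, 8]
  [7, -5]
A ⊗ B =
  [8, 4]
  [4, -2]

Apply the min-plus product entry-by-entry:
  C[0][0] = min over k of (A[0][0] + B[0][0] = 7 + 1 = 8, A[0][1] + B[1][0] = 9 + 7 = 16) = 8 (attained at k = 0)
  C[0][1] = min over k of (A[0][0] + B[0][1] = 7 + 8 = 15, A[0][1] + B[1][1] = 9 + -5 = 4) = 4 (attained at k = 1)
  C[1][0] = min over k of (A[1][0] + B[0][0] = 3 + 1 = 4, A[1][1] + B[1][0] = 3 + 7 = 10) = 4 (attained at k = 0)
  C[1][1] = min over k of (A[1][0] + B[0][1] = 3 + 8 = 11, A[1][1] + B[1][1] = 3 + -5 = -2) = -2 (attained at k = 1)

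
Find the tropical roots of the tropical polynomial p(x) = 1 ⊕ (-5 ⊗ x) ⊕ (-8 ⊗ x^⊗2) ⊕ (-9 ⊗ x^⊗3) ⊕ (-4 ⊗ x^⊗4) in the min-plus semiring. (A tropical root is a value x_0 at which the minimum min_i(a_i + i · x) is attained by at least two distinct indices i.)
Roots: {-5, 1, 3, 6}

Each tropical root is a break point of the lower envelope of the lines y = a_i + i · x (there are 5 lines, with slopes 0, 1, ..., 4). Only the lines that attain the minimum somewhere contribute to roots; other lines are dominated. Here the surviving (envelope) indices are i = 4, i = 3, i = 2, i = 1, i = 0.
Intersections between consecutive envelope lines give the roots: for adjacent envelope indices i < j the intersection is x = (a_i − a_j) / (j − i). Reading off the sorted break points: {-5, 1, 3, 6}.
Verification: at each break x_0, at least two indices attain the minimum of min_i(a_i + i · x_0).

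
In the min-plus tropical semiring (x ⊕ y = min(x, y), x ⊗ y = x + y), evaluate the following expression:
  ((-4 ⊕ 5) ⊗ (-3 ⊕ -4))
((-4 ⊕ 5) ⊗ (-3 ⊕ -4)) = -8

Expand innermost to outermost. Recall ⊕ takes the minimum of its arguments and ⊗ takes their sum. Working out the expression ((-4 ⊕ 5) ⊗ (-3 ⊕ -4)) gives -8.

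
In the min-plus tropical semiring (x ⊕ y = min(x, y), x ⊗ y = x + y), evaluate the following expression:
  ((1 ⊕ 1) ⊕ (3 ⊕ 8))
((1 ⊕ 1) ⊕ (3 ⊕ 8)) = 1

Expand innermost to outermost. Recall ⊕ takes the minimum of its arguments and ⊗ takes their sum. Working out the expression ((1 ⊕ 1) ⊕ (3 ⊕ 8)) gives 1.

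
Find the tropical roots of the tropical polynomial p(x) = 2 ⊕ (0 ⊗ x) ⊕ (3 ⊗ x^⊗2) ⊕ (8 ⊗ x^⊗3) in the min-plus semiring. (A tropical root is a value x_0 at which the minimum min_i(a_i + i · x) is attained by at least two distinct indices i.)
Roots: {-5, -3, 2}

Each tropical root is a break point of the lower envelope of the lines y = a_i + i · x (there are 4 lines, with slopes 0, 1, ..., 3). Only the lines that attain the minimum somewhere contribute to roots; other lines are dominated. Here the surviving (envelope) indices are i = 3, i = 2, i = 1, i = 0.
Intersections between consecutive envelope lines give the roots: for adjacent envelope indices i < j the intersection is x = (a_i − a_j) / (j − i). Reading off the sorted break points: {-5, -3, 2}.
Verification: at each break x_0, at least two indices attain the minimum of min_i(a_i + i · x_0).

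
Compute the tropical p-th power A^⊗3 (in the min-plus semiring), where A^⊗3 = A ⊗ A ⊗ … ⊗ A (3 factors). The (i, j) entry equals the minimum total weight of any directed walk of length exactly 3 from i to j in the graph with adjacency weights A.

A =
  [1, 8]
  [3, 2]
A^⊗3 =
  [3, 10]
  [5, 6]

Each entry (A^⊗3)_ij equals the minimum over all length-3 walks i = v_0 → v_1 → … → v_3 = j of Σ_t A[v_t][v_{t+1}]. For example, for (i, j) = (0, 1) we minimise over 4 possible intermediate vertex sequences; the minimum is 10, attained along the walk 0 → 0 → 0 → 1.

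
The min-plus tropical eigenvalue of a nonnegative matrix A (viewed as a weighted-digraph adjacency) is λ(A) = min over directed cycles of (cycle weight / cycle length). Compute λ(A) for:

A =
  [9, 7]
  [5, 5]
λ(A) = 5

Enumerate directed cycles and compute their means (weight / length). Sample:
  cycle 0 → 0: weight = 9, length = 1, mean = 9/1 ≈ 9.000
  cycle 1 → 1: weight = 5, length = 1, mean = 5/1 ≈ 5.000
  cycle 0 → 1 → 0: weight = 12, length = 2, mean = 12/2 ≈ 6.000
  cycle 1 → 0 → 1: weight = 12, length = 2, mean = 12/2 ≈ 6.000
Minimum mean = 5.000, attained e.g. along the cycle 1 → 1 with weight 5 and length 1. So λ(A) = 5/1 = 5.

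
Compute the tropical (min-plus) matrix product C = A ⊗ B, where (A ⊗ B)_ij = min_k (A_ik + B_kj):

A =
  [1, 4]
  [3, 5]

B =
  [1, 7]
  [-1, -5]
A ⊗ B =
  [2, -1]
  [4, 0]

Apply the min-plus product entry-by-entry:
  C[0][0] = min over k of (A[0][0] + B[0][0] = 1 + 1 = 2, A[0][1] + B[1][0] = 4 + -1 = 3) = 2 (attained at k = 0)
  C[0][1] = min over k of (A[0][0] + B[0][1] = 1 + 7 = 8, A[0][1] + B[1][1] = 4 + -5 = -1) = -1 (attained at k = 1)
  C[1][0] = min over k of (A[1][0] + B[0][0] = 3 + 1 = 4, A[1][1] + B[1][0] = 5 + -1 = 4) = 4 (attained at k = 0)
  C[1][1] = min over k of (A[1][0] + B[0][1] = 3 + 7 = 10, A[1][1] + B[1][1] = 5 + -5 = 0) = 0 (attained at k = 1)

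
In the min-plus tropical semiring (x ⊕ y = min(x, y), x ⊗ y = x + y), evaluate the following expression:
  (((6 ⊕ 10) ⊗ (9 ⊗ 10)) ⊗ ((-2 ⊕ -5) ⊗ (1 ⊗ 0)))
(((6 ⊕ 10) ⊗ (9 ⊗ 10)) ⊗ ((-2 ⊕ -5) ⊗ (1 ⊗ 0))) = 21

Expand innermost to outermost. Recall ⊕ takes the minimum of its arguments and ⊗ takes their sum. Working out the expression (((6 ⊕ 10) ⊗ (9 ⊗ 10)) ⊗ ((-2 ⊕ -5) ⊗ (1 ⊗ 0))) gives 21.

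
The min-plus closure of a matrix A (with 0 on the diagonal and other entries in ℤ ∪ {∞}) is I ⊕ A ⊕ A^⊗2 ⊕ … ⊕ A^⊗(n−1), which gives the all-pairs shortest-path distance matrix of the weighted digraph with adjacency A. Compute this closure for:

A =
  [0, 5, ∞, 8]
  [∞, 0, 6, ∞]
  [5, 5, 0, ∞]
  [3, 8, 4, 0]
Closure =
  [0, 5, 11, 8]
  [11, 0, 6, 19]
  [5, 5, 0, 13]
  [3, 8, 4, 0]

This is the Floyd-Warshall all-pairs shortest-path computation. For each intermediate vertex k = 0, 1, …, 3, update dist[i][j] ← min(dist[i][j], dist[i][k] + dist[k][j]). The final matrix gives, for each (i, j), the minimum total weight of any directed path from i to j (possibly empty when i = j).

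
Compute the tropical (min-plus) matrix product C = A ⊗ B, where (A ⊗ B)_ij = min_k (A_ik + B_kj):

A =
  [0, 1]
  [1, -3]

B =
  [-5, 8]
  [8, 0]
A ⊗ B =
  [-5, 1]
  [-4, -3]

Apply the min-plus product entry-by-entry:
  C[0][0] = min over k of (A[0][0] + B[0][0] = 0 + -5 = -5, A[0][1] + B[1][0] = 1 + 8 = 9) = -5 (attained at k = 0)
  C[0][1] = min over k of (A[0][0] + B[0][1] = 0 + 8 = 8, A[0][1] + B[1][1] = 1 + 0 = 1) = 1 (attained at k = 1)
  C[1][0] = min over k of (A[1][0] + B[0][0] = 1 + -5 = -4, A[1][1] + B[1][0] = -3 + 8 = 5) = -4 (attained at k = 0)
  C[1][1] = min over k of (A[1][0] + B[0][1] = 1 + 8 = 9, A[1][1] + B[1][1] = -3 + 0 = -3) = -3 (attained at k = 1)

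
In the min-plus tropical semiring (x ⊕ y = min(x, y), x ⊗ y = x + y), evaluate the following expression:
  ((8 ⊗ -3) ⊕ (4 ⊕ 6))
((8 ⊗ -3) ⊕ (4 ⊕ 6)) = 4

Expand innermost to outermost. Recall ⊕ takes the minimum of its arguments and ⊗ takes their sum. Working out the expression ((8 ⊗ -3) ⊕ (4 ⊕ 6)) gives 4.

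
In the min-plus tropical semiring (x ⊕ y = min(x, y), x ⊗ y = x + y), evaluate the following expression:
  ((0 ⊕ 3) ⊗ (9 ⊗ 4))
((0 ⊕ 3) ⊗ (9 ⊗ 4)) = 13

Expand innermost to outermost. Recall ⊕ takes the minimum of its arguments and ⊗ takes their sum. Working out the expression ((0 ⊕ 3) ⊗ (9 ⊗ 4)) gives 13.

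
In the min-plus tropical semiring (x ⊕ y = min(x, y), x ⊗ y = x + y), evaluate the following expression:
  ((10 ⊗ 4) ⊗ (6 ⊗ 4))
((10 ⊗ 4) ⊗ (6 ⊗ 4)) = 24

Expand innermost to outermost. Recall ⊕ takes the minimum of its arguments and ⊗ takes their sum. Working out the expression ((10 ⊗ 4) ⊗ (6 ⊗ 4)) gives 24.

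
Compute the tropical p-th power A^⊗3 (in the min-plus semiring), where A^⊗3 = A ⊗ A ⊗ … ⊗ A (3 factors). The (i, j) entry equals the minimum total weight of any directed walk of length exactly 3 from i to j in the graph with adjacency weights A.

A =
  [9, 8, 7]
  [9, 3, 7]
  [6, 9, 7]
A^⊗3 =
  [20, 14, 18]
  [15, 9, 13]
  [19, 15, 19]

Each entry (A^⊗3)_ij equals the minimum over all length-3 walks i = v_0 → v_1 → … → v_3 = j of Σ_t A[v_t][v_{t+1}]. For example, for (i, j) = (0, 2) we minimise over 9 possible intermediate vertex sequences; the minimum is 18, attained along the walk 0 → 1 → 1 → 2.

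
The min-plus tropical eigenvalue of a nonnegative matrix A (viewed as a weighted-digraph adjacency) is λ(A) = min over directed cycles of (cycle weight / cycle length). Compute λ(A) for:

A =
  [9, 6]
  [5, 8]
λ(A) = 11/2

Enumerate directed cycles and compute their means (weight / length). Sample:
  cycle 0 → 0: weight = 9, length = 1, mean = 9/1 ≈ 9.000
  cycle 1 → 1: weight = 8, length = 1, mean = 8/1 ≈ 8.000
  cycle 0 → 1 → 0: weight = 11, length = 2, mean = 11/2 ≈ 5.500
  cycle 1 → 0 → 1: weight = 11, length = 2, mean = 11/2 ≈ 5.500
Minimum mean = 5.500, attained e.g. along the cycle 0 → 1 → 0 with weight 11 and length 2. So λ(A) = 11/2 = 11/2.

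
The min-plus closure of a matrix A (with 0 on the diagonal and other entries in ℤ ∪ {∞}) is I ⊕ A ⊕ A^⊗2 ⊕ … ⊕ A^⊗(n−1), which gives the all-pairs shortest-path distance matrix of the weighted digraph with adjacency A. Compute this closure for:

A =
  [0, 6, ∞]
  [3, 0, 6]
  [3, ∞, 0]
Closure =
  [0, 6, 12]
  [3, 0, 6]
  [3, 9, 0]

This is the Floyd-Warshall all-pairs shortest-path computation. For each intermediate vertex k = 0, 1, …, 2, update dist[i][j] ← min(dist[i][j], dist[i][k] + dist[k][j]). The final matrix gives, for each (i, j), the minimum total weight of any directed path from i to j (possibly empty when i = j).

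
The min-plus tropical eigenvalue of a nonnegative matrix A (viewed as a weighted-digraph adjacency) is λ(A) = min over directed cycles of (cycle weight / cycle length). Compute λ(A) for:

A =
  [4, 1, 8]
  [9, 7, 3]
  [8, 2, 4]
λ(A) = 5/2

Enumerate directed cycles and compute their means (weight / length). Sample:
  cycle 0 → 0: weight = 4, length = 1, mean = 4/1 ≈ 4.000
  cycle 1 → 1: weight = 7, length = 1, mean = 7/1 ≈ 7.000
  cycle 2 → 2: weight = 4, length = 1, mean = 4/1 ≈ 4.000
  cycle 0 → 1 → 0: weight = 10, length = 2, mean = 10/2 ≈ 5.000
  cycle 0 → 2 → 0: weight = 16, length = 2, mean = 16/2 ≈ 8.000
  cycle 1 → 0 → 1: weight = 10, length = 2, mean = 10/2 ≈ 5.000
Minimum mean = 2.500, attained e.g. along the cycle 1 → 2 → 1 with weight 5 and length 2. So λ(A) = 5/2 = 5/2.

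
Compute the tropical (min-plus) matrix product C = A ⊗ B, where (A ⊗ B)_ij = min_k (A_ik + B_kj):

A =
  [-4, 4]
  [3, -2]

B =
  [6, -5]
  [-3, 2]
A ⊗ B =
  [1, -9]
  [-5, -2]

Apply the min-plus product entry-by-entry:
  C[0][0] = min over k of (A[0][0] + B[0][0] = -4 + 6 = 2, A[0][1] + B[1][0] = 4 + -3 = 1) = 1 (attained at k = 1)
  C[0][1] = min over k of (A[0][0] + B[0][1] = -4 + -5 = -9, A[0][1] + B[1][1] = 4 + 2 = 6) = -9 (attained at k = 0)
  C[1][0] = min over k of (A[1][0] + B[0][0] = 3 + 6 = 9, A[1][1] + B[1][0] = -2 + -3 = -5) = -5 (attained at k = 1)
  C[1][1] = min over k of (A[1][0] + B[0][1] = 3 + -5 = -2, A[1][1] + B[1][1] = -2 + 2 = 0) = -2 (attained at k = 0)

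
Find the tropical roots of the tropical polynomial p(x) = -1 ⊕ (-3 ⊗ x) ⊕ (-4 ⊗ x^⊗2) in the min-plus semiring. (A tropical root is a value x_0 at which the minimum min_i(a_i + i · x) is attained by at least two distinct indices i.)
Roots: {1, 2}

Each tropical root is a break point of the lower envelope of the lines y = a_i + i · x (there are 3 lines, with slopes 0, 1, ..., 2). Only the lines that attain the minimum somewhere contribute to roots; other lines are dominated. Here the surviving (envelope) indices are i = 2, i = 1, i = 0.
Intersections between consecutive envelope lines give the roots: for adjacent envelope indices i < j the intersection is x = (a_i − a_j) / (j − i). Reading off the sorted break points: {1, 2}.
Verification: at each break x_0, at least two indices attain the minimum of min_i(a_i + i · x_0).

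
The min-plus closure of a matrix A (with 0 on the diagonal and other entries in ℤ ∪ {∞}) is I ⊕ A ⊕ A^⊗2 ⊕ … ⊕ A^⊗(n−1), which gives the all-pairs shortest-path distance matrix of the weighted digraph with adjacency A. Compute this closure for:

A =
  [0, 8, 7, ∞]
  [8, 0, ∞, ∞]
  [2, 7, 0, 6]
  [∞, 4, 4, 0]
Closure =
  [0, 8, 7, 13]
  [8, 0, 15, 21]
  [2, 7, 0, 6]
  [6, 4, 4, 0]

This is the Floyd-Warshall all-pairs shortest-path computation. For each intermediate vertex k = 0, 1, …, 3, update dist[i][j] ← min(dist[i][j], dist[i][k] + dist[k][j]). The final matrix gives, for each (i, j), the minimum total weight of any directed path from i to j (possibly empty when i = j).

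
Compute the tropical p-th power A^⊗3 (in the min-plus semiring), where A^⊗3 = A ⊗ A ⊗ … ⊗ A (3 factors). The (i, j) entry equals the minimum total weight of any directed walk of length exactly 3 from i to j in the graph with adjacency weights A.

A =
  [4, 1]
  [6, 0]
A^⊗3 =
  [7, 1]
  [6, 0]

Each entry (A^⊗3)_ij equals the minimum over all length-3 walks i = v_0 → v_1 → … → v_3 = j of Σ_t A[v_t][v_{t+1}]. For example, for (i, j) = (0, 1) we minimise over 4 possible intermediate vertex sequences; the minimum is 1, attained along the walk 0 → 1 → 1 → 1.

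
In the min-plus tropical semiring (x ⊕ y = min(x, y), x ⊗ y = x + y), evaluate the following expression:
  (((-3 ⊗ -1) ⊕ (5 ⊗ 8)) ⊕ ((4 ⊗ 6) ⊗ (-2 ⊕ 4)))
(((-3 ⊗ -1) ⊕ (5 ⊗ 8)) ⊕ ((4 ⊗ 6) ⊗ (-2 ⊕ 4))) = -4

Expand innermost to outermost. Recall ⊕ takes the minimum of its arguments and ⊗ takes their sum. Working out the expression (((-3 ⊗ -1) ⊕ (5 ⊗ 8)) ⊕ ((4 ⊗ 6) ⊗ (-2 ⊕ 4))) gives -4.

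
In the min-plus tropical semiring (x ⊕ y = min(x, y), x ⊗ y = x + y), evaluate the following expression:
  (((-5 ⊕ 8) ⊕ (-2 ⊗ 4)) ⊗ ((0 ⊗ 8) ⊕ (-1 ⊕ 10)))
(((-5 ⊕ 8) ⊕ (-2 ⊗ 4)) ⊗ ((0 ⊗ 8) ⊕ (-1 ⊕ 10))) = -6

Expand innermost to outermost. Recall ⊕ takes the minimum of its arguments and ⊗ takes their sum. Working out the expression (((-5 ⊕ 8) ⊕ (-2 ⊗ 4)) ⊗ ((0 ⊗ 8) ⊕ (-1 ⊕ 10))) gives -6.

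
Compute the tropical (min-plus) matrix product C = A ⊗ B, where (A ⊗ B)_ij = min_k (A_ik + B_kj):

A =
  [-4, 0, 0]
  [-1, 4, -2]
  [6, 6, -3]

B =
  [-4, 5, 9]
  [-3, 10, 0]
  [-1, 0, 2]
A ⊗ B =
  [-8, 0, 0]
  [-5, -2, 0]
  [-4, -3, -1]

Apply the min-plus product entry-by-entry:
  C[0][0] = min over k of (A[0][0] + B[0][0] = -4 + -4 = -8, A[0][1] + B[1][0] = 0 + -3 = -3, A[0][2] + B[2][0] = 0 + -1 = -1) = -8 (attained at k = 0)
  C[0][1] = min over k of (A[0][0] + B[0][1] = -4 + 5 = 1, A[0][1] + B[1][1] = 0 + 10 = 10, A[0][2] + B[2][1] = 0 + 0 = 0) = 0 (attained at k = 2)
  C[0][2] = min over k of (A[0][0] + B[0][2] = -4 + 9 = 5, A[0][1] + B[1][2] = 0 + 0 = 0, A[0][2] + B[2][2] = 0 + 2 = 2) = 0 (attained at k = 1)
  C[1][0] = min over k of (A[1][0] + B[0][0] = -1 + -4 = -5, A[1][1] + B[1][0] = 4 + -3 = 1, A[1][2] + B[2][0] = -2 + -1 = -3) = -5 (attained at k = 0)
  C[1][1] = min over k of (A[1][0] + B[0][1] = -1 + 5 = 4, A[1][1] + B[1][1] = 4 + 10 = 14, A[1][2] + B[2][1] = -2 + 0 = -2) = -2 (attained at k = 2)
  C[1][2] = min over k of (A[1][0] + B[0][2] = -1 + 9 = 8, A[1][1] + B[1][2] = 4 + 0 = 4, A[1][2] + B[2][2] = -2 + 2 = 0) = 0 (attained at k = 2)
  C[2][0] = min over k of (A[2][0] + B[0][0] = 6 + -4 = 2, A[2][1] + B[1][0] = 6 + -3 = 3, A[2][2] + B[2][0] = -3 + -1 = -4) = -4 (attained at k = 2)
  C[2][1] = min over k of (A[2][0] + B[0][1] = 6 + 5 = 11, A[2][1] + B[1][1] = 6 + 10 = 16, A[2][2] + B[2][1] = -3 + 0 = -3) = -3 (attained at k = 2)
  C[2][2] = min over k of (A[2][0] + B[0][2] = 6 + 9 = 15, A[2][1] + B[1][2] = 6 + 0 = 6, A[2][2] + B[2][2] = -3 + 2 = -1) = -1 (attained at k = 2)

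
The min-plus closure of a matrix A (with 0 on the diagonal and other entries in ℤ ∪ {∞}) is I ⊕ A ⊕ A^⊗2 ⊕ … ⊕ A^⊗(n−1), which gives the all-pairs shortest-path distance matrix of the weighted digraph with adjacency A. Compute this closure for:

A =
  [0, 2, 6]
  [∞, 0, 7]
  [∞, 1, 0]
Closure =
  [0, 2, 6]
  [∞, 0, 7]
  [∞, 1, 0]

This is the Floyd-Warshall all-pairs shortest-path computation. For each intermediate vertex k = 0, 1, …, 2, update dist[i][j] ← min(dist[i][j], dist[i][k] + dist[k][j]). The final matrix gives, for each (i, j), the minimum total weight of any directed path from i to j (possibly empty when i = j).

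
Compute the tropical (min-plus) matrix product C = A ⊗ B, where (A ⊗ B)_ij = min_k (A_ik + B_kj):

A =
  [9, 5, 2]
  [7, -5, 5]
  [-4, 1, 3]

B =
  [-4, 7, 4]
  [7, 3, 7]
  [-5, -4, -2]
A ⊗ B =
  [-3, -2, 0]
  [0, -2, 2]
  [-8, -1, 0]

Apply the min-plus product entry-by-entry:
  C[0][0] = min over k of (A[0][0] + B[0][0] = 9 + -4 = 5, A[0][1] + B[1][0] = 5 + 7 = 12, A[0][2] + B[2][0] = 2 + -5 = -3) = -3 (attained at k = 2)
  C[0][1] = min over k of (A[0][0] + B[0][1] = 9 + 7 = 16, A[0][1] + B[1][1] = 5 + 3 = 8, A[0][2] + B[2][1] = 2 + -4 = -2) = -2 (attained at k = 2)
  C[0][2] = min over k of (A[0][0] + B[0][2] = 9 + 4 = 13, A[0][1] + B[1][2] = 5 + 7 = 12, A[0][2] + B[2][2] = 2 + -2 = 0) = 0 (attained at k = 2)
  C[1][0] = min over k of (A[1][0] + B[0][0] = 7 + -4 = 3, A[1][1] + B[1][0] = -5 + 7 = 2, A[1][2] + B[2][0] = 5 + -5 = 0) = 0 (attained at k = 2)
  C[1][1] = min over k of (A[1][0] + B[0][1] = 7 + 7 = 14, A[1][1] + B[1][1] = -5 + 3 = -2, A[1][2] + B[2][1] = 5 + -4 = 1) = -2 (attained at k = 1)
  C[1][2] = min over k of (A[1][0] + B[0][2] = 7 + 4 = 11, A[1][1] + B[1][2] = -5 + 7 = 2, A[1][2] + B[2][2] = 5 + -2 = 3) = 2 (attained at k = 1)
  C[2][0] = min over k of (A[2][0] + B[0][0] = -4 + -4 = -8, A[2][1] + B[1][0] = 1 + 7 = 8, A[2][2] + B[2][0] = 3 + -5 = -2) = -8 (attained at k = 0)
  C[2][1] = min over k of (A[2][0] + B[0][1] = -4 + 7 = 3, A[2][1] + B[1][1] = 1 + 3 = 4, A[2][2] + B[2][1] = 3 + -4 = -1) = -1 (attained at k = 2)
  C[2][2] = min over k of (A[2][0] + B[0][2] = -4 + 4 = 0, A[2][1] + B[1][2] = 1 + 7 = 8, A[2][2] + B[2][2] = 3 + -2 = 1) = 0 (attained at k = 0)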